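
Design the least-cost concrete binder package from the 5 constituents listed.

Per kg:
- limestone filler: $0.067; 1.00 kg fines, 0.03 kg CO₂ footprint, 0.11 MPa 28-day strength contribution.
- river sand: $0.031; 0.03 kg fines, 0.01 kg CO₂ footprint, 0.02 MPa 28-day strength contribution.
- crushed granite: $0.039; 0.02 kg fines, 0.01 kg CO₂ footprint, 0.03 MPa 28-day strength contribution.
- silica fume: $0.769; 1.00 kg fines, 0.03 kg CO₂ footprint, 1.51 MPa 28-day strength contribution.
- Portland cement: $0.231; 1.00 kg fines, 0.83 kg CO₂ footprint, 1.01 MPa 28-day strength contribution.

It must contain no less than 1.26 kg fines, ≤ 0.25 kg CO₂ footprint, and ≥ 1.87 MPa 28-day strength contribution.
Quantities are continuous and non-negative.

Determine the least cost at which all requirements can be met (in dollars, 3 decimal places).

$0.878

Let x1 = kg of limestone filler, x2 = kg of river sand, x3 = kg of crushed granite, x4 = kg of silica fume, x5 = kg of Portland cement.
min 0.067x1 + 0.031x2 + 0.039x3 + 0.769x4 + 0.231x5 s.t.:
  1x1 + 0.03x2 + 0.02x3 + 1x4 + 1x5 ≥ 1.26   (fines)
  0.03x1 + 0.01x2 + 0.01x3 + 0.03x4 + 0.83x5 ≤ 0.25   (CO₂ footprint)
  0.11x1 + 0.02x2 + 0.03x3 + 1.51x4 + 1.01x5 ≥ 1.87   (28-day strength contribution)
  x1, x2, x3, x4, x5 ≥ 0.
The minimum-cost mix takes nothing from limestone filler, river sand, crushed granite — only silica fume, Portland cement. There the CO₂ footprint and 28-day strength contribution constraints are tight.
Optimal quantities: silica fume = 1.063 kg, Portland cement = 0.2628 kg.
Hence cost = 0.769·1.063 + 0.231·0.2628 = $0.87815.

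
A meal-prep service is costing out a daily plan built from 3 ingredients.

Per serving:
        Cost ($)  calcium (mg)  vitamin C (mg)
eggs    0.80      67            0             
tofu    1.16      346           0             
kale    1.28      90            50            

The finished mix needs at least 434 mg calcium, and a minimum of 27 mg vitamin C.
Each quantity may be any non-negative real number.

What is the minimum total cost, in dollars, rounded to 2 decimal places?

$1.98

Let x1 = servings of eggs, x2 = servings of tofu, x3 = servings of kale.
Minimise 0.8x1 + 1.16x2 + 1.28x3 with:
  67x1 + 346x2 + 90x3 ≥ 434   (calcium)
  50x3 ≥ 27   (vitamin C)
  x1, x2, x3 ≥ 0.
The cheapest feasible vertex uses only tofu, kale; eggs is not used. The calcium and vitamin C requirements are met with equality.
Solving gives x2 = 1.114, x3 = 0.54.
Total cost: 1.16·1.114 + 1.28·0.54 = 1.9834.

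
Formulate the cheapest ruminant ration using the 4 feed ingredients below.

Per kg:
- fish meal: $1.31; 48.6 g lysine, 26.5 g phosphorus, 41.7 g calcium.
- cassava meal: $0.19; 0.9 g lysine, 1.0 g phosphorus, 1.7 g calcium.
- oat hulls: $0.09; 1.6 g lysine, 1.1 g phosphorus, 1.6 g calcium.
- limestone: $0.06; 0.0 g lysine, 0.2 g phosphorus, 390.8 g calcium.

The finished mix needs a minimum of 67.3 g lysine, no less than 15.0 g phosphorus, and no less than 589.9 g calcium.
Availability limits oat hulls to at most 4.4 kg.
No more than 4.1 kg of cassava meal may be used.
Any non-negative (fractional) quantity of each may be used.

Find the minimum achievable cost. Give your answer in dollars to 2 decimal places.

$1.90

This is a linear program. Let x1 = kg of fish meal, x2 = kg of cassava meal, x3 = kg of oat hulls, x4 = kg of limestone.
min 1.31x1 + 0.19x2 + 0.09x3 + 0.06x4 s.t.:
  48.6x1 + 0.9x2 + 1.6x3 ≥ 67.3   (lysine)
  26.5x1 + 1x2 + 1.1x3 + 0.2x4 ≥ 15   (phosphorus)
  41.7x1 + 1.7x2 + 1.6x3 + 390.8x4 ≥ 589.9   (calcium)
  x3 ≤ 4.4
  x2 ≤ 4.1
  x1, x2, x3, x4 ≥ 0.
The cheapest feasible vertex uses only fish meal, limestone; cassava meal, oat hulls are not used. Binding constraints: lysine and calcium.
That vertex is x1 = 1.385, x4 = 1.362.
Hence cost = 1.31·1.385 + 0.06·1.362 = $1.8961.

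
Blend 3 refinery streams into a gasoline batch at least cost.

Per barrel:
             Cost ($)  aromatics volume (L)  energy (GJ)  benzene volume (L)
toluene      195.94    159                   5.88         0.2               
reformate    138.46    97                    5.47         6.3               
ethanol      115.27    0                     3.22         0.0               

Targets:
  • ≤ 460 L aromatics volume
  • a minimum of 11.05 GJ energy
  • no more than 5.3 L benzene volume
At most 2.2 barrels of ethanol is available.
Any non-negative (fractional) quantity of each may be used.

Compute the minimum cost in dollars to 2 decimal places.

$332.93

Set it up as a linear program. Let x1 = barrels of toluene, x2 = barrels of reformate, x3 = barrels of ethanol.
Minimize 195.94x1 + 138.46x2 + 115.27x3 subject to:
  159x1 + 97x2 ≤ 460   (aromatics volume)
  5.88x1 + 5.47x2 + 3.22x3 ≥ 11.05   (energy)
  0.2x1 + 6.3x2 ≤ 5.3   (benzene volume)
  x3 ≤ 2.2
  x1, x2, x3 ≥ 0.
The optimal basis is {toluene, reformate}; ethanol drops out. Binding constraints: energy and benzene volume.
Optimal quantities: toluene = 1.13 barrels, reformate = 0.8054 barrels.
Total cost: 195.94·1.13 + 138.46·0.8054 = 332.9279.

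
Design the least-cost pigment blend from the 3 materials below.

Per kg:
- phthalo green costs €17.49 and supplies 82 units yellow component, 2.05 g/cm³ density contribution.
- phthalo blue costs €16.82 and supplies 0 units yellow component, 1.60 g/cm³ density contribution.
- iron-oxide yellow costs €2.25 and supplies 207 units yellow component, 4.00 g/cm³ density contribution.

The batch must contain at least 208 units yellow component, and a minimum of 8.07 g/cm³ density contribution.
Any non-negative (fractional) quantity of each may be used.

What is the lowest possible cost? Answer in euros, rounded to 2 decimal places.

€4.54

Set it up as a linear program. Let x1 = kg of phthalo green, x2 = kg of phthalo blue, x3 = kg of iron-oxide yellow.
Minimize 17.49x1 + 16.82x2 + 2.25x3 s.t.:
  82x1 + 207x3 ≥ 208   (yellow component)
  2.05x1 + 1.6x2 + 4x3 ≥ 8.07   (density contribution)
  x1, x2, x3 ≥ 0.
The minimum-cost mix takes nothing from phthalo green, phthalo blue — only iron-oxide yellow. There the density contribution constraint is tight.
That vertex is x3 = 2.018.
Cost = 2.25·2.018 = 4.5405.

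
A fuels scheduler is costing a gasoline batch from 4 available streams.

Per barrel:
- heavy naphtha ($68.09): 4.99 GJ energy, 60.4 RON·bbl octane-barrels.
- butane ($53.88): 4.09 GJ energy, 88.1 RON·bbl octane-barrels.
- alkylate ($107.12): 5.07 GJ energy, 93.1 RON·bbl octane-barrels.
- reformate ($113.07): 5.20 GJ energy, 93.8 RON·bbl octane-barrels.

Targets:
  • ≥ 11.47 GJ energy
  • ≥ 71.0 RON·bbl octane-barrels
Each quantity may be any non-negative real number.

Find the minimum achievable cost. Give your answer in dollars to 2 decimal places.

Let x1 = barrels of heavy naphtha, x2 = barrels of butane, x3 = barrels of alkylate, x4 = barrels of reformate.
Minimize 68.09x1 + 53.88x2 + 107.12x3 + 113.07x4 with:
  4.99x1 + 4.09x2 + 5.07x3 + 5.2x4 ≥ 11.47   (energy)
  60.4x1 + 88.1x2 + 93.1x3 + 93.8x4 ≥ 71   (octane-barrels)
  x1, x2, x3, x4 ≥ 0.
At the optimum only butane is positive (heavy naphtha, alkylate, reformate = 0). Binding constraint: energy.
Solving gives x2 = 2.8044.
Total cost: 53.88·2.8044 = 151.1011.

$151.10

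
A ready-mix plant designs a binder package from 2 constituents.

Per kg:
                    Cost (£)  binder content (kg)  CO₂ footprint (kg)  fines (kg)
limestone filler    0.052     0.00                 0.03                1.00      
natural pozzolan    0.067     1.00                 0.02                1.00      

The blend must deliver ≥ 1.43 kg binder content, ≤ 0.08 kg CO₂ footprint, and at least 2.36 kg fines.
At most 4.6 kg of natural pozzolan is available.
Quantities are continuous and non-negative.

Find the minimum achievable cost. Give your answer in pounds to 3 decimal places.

£0.144

Let x1 = kg of limestone filler, x2 = kg of natural pozzolan.
Minimize 0.052x1 + 0.067x2 subject to:
  1x2 ≥ 1.43   (binder content)
  0.03x1 + 0.02x2 ≤ 0.08   (CO₂ footprint)
  1x1 + 1x2 ≥ 2.36   (fines)
  x2 ≤ 4.6
  x1, x2 ≥ 0.
Both inputs are positive at the optimum. Binding constraints: binder content and fines.
So limestone filler = 0.93 kg, natural pozzolan = 1.43 kg.
Cost = 0.052·0.93 + 0.067·1.43 = 0.14417.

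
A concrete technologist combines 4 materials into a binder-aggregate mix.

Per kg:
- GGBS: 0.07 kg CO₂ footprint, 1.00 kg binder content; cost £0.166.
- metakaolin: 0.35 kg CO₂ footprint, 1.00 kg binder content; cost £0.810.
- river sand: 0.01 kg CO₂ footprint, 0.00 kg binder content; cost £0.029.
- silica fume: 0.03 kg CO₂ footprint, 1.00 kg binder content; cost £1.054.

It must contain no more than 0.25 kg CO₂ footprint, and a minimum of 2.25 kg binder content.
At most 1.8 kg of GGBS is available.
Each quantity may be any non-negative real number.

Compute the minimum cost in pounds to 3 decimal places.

Let x1 = kg of GGBS, x2 = kg of metakaolin, x3 = kg of river sand, x4 = kg of silica fume.
min 0.166x1 + 0.81x2 + 0.029x3 + 1.054x4 s.t.:
  0.07x1 + 0.35x2 + 0.01x3 + 0.03x4 ≤ 0.25   (CO₂ footprint)
  1x1 + 1x2 + 1x4 ≥ 2.25   (binder content)
  x1 ≤ 1.8
  x1, x2, x3, x4 ≥ 0.
The minimum-cost mix takes nothing from river sand — only GGBS, metakaolin, silica fume. There the CO₂ footprint, binder content, the GGBS cap constraints are tight.
Solving gives x1 = 1.8, x2 = 0.3453, x4 = 0.1047.
Cost = 0.166·1.8 + 0.81·0.3453 + 1.054·0.1047 = 0.68885.

£0.689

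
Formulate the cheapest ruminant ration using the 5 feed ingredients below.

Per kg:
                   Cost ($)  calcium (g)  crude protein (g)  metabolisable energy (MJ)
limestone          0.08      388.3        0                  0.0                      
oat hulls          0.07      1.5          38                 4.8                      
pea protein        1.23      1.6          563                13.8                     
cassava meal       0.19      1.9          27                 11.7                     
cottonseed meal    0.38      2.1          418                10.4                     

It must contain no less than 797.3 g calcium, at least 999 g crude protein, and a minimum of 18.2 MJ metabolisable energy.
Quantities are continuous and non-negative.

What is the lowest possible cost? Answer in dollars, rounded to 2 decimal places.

Let x1 = kg of limestone, x2 = kg of oat hulls, x3 = kg of pea protein, x4 = kg of cassava meal, x5 = kg of cottonseed meal.
min 0.08x1 + 0.07x2 + 1.23x3 + 0.19x4 + 0.38x5 s.t.:
  388.3x1 + 1.5x2 + 1.6x3 + 1.9x4 + 2.1x5 ≥ 797.3   (calcium)
  38x2 + 563x3 + 27x4 + 418x5 ≥ 999   (crude protein)
  4.8x2 + 13.8x3 + 11.7x4 + 10.4x5 ≥ 18.2   (metabolisable energy)
  x1, x2, x3, x4, x5 ≥ 0.
The cheapest feasible vertex uses only limestone, cottonseed meal; oat hulls, pea protein, cassava meal are not used. The calcium and crude protein requirements are met with equality.
So limestone = 2.04 kg, cottonseed meal = 2.39 kg.
Hence cost = 0.08·2.04 + 0.38·2.39 = $1.0714.

$1.07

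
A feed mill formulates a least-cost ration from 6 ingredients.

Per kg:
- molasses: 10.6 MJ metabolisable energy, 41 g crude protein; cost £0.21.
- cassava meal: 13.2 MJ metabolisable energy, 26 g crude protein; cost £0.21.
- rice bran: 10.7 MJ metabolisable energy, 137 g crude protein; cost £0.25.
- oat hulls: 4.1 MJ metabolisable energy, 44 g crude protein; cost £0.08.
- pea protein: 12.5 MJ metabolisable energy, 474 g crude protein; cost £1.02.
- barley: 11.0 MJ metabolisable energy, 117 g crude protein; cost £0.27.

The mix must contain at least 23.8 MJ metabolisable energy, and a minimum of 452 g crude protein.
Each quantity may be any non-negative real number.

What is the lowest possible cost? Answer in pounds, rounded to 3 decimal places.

This is a linear program. Let x1 = kg of molasses, x2 = kg of cassava meal, x3 = kg of rice bran, x4 = kg of oat hulls, x5 = kg of pea protein, x6 = kg of barley.
min 0.21x1 + 0.21x2 + 0.25x3 + 0.08x4 + 1.02x5 + 0.27x6 with:
  10.6x1 + 13.2x2 + 10.7x3 + 4.1x4 + 12.5x5 + 11x6 ≥ 23.8   (metabolisable energy)
  41x1 + 26x2 + 137x3 + 44x4 + 474x5 + 117x6 ≥ 452   (crude protein)
  x1, x2, x3, x4, x5, x6 ≥ 0.
The cheapest feasible vertex uses only oat hulls; molasses, cassava meal, rice bran, pea protein, barley are not used. The crude protein requirement is met with equality.
That vertex is x4 = 10.27.
Hence cost = 0.08·10.27 = £0.82160.

£0.822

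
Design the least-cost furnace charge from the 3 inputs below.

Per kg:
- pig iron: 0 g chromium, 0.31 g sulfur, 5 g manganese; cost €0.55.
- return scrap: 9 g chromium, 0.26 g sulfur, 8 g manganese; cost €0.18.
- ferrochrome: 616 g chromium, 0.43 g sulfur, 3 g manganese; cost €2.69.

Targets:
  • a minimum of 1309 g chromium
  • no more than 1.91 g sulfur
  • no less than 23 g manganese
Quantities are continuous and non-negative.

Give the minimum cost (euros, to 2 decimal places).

€6.01

Treat it as an LP. Let x1 = kg of pig iron, x2 = kg of return scrap, x3 = kg of ferrochrome.
min 0.55x1 + 0.18x2 + 2.69x3 with:
  9x2 + 616x3 ≥ 1309   (chromium)
  0.31x1 + 0.26x2 + 0.43x3 ≤ 1.91   (sulfur)
  5x1 + 8x2 + 3x3 ≥ 23   (manganese)
  x1, x2, x3 ≥ 0.
The optimal basis is {return scrap, ferrochrome}; pig iron drops out. There the chromium and manganese constraints are tight.
So return scrap = 2.09 kg, ferrochrome = 2.094 kg.
Total cost: 0.18·2.09 + 2.69·2.094 = 6.0091.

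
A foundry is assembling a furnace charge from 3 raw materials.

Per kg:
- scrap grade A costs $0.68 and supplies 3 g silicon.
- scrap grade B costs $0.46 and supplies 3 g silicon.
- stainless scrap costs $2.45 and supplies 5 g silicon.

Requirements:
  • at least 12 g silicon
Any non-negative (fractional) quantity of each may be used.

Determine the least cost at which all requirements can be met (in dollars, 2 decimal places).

Set it up as a linear program. Let x1 = kg of scrap grade A, x2 = kg of scrap grade B, x3 = kg of stainless scrap.
Minimize 0.68x1 + 0.46x2 + 2.45x3 s.t.:
  3x1 + 3x2 + 5x3 ≥ 12   (silicon)
  x1, x2, x3 ≥ 0.
At the optimum only scrap grade B is positive (scrap grade A, stainless scrap = 0). Binding constraint: silicon.
Optimal quantities: scrap grade B = 4 kg.
Hence cost = 0.46·4 = $1.8400.

$1.84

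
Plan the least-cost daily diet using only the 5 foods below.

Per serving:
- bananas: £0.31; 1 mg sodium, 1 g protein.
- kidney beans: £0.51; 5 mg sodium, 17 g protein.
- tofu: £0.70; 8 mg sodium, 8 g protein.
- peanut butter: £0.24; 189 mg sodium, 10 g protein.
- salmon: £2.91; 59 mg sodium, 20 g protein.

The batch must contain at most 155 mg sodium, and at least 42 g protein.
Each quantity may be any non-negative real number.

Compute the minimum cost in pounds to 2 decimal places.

£1.21

Let x1 = servings of bananas, x2 = servings of kidney beans, x3 = servings of tofu, x4 = servings of peanut butter, x5 = servings of salmon.
min 0.31x1 + 0.51x2 + 0.7x3 + 0.24x4 + 2.91x5 subject to:
  1x1 + 5x2 + 8x3 + 189x4 + 59x5 ≤ 155   (sodium)
  1x1 + 17x2 + 8x3 + 10x4 + 20x5 ≥ 42   (protein)
  x1, x2, x3, x4, x5 ≥ 0.
The minimum-cost mix takes nothing from bananas, tofu, salmon — only kidney beans, peanut butter. Binding constraints: sodium and protein.
Optimal quantities: kidney beans = 2.02 servings, peanut butter = 0.7667 servings.
Objective = 0.51·2.02 + 0.24·0.7667 = 1.2142.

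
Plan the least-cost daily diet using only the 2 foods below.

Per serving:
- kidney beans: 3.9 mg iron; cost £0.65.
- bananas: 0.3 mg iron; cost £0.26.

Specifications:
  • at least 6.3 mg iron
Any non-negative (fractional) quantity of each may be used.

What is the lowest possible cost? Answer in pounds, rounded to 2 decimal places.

£1.05

Set it up as a linear program. Let x1 = servings of kidney beans, x2 = servings of bananas.
Minimise 0.65x1 + 0.26x2 s.t.:
  3.9x1 + 0.3x2 ≥ 6.3   (iron)
  x1, x2 ≥ 0.
At the optimum only kidney beans is positive (bananas = 0). The iron requirement is met with equality.
Optimal quantities: kidney beans = 1.615 servings.
Hence cost = 0.65·1.615 = £1.0498.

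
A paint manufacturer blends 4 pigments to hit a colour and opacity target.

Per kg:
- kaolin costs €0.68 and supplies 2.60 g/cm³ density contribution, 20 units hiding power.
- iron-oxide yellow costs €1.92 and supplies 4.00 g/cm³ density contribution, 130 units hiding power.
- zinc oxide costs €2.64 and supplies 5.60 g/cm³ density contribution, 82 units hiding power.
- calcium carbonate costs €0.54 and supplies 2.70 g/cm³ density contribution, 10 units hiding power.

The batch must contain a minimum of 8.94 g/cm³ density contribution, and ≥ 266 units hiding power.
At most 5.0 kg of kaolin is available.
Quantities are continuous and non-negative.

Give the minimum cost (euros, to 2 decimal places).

Treat it as an LP. Let x1 = kg of kaolin, x2 = kg of iron-oxide yellow, x3 = kg of zinc oxide, x4 = kg of calcium carbonate.
Minimise 0.68x1 + 1.92x2 + 2.64x3 + 0.54x4 subject to:
  2.6x1 + 4x2 + 5.6x3 + 2.7x4 ≥ 8.94   (density contribution)
  20x1 + 130x2 + 82x3 + 10x4 ≥ 266   (hiding power)
  x1 ≤ 5
  x1, x2, x3, x4 ≥ 0.
At the optimum only iron-oxide yellow, calcium carbonate are positive (kaolin, zinc oxide = 0). There the density contribution and hiding power constraints are tight.
Optimal quantities: iron-oxide yellow = 2.022 kg, calcium carbonate = 0.3158 kg.
Total cost: 1.92·2.022 + 0.54·0.3158 = 4.0528.

€4.05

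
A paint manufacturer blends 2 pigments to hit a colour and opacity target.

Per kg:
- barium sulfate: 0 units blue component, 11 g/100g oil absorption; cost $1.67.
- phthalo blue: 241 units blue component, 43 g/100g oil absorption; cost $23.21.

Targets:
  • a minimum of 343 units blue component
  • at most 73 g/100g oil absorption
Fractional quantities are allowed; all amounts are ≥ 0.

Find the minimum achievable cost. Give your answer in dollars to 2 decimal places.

$33.03

Let x1 = kg of barium sulfate, x2 = kg of phthalo blue.
Minimise 1.67x1 + 23.21x2 s.t.:
  241x2 ≥ 343   (blue component)
  11x1 + 43x2 ≤ 73   (oil absorption)
  x1, x2 ≥ 0.
At the optimum only phthalo blue is positive (barium sulfate = 0). Binding constraint: blue component.
Solving gives x2 = 1.423.
Hence cost = 23.21·1.423 = $33.0278.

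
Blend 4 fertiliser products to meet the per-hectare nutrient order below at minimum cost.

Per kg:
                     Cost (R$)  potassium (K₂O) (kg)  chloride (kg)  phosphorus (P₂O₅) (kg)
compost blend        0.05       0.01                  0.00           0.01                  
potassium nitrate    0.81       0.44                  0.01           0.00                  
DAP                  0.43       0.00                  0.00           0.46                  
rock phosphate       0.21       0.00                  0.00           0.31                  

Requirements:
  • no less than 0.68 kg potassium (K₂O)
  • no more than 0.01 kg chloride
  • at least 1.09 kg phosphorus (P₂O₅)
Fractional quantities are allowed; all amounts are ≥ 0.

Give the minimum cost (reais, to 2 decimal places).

Let x1 = kg of compost blend, x2 = kg of potassium nitrate, x3 = kg of DAP, x4 = kg of rock phosphate.
Minimize 0.05x1 + 0.81x2 + 0.43x3 + 0.21x4 subject to:
  0.01x1 + 0.44x2 ≥ 0.68   (potassium (K₂O))
  0.01x2 ≤ 0.01   (chloride)
  0.01x1 + 0.46x3 + 0.31x4 ≥ 1.09   (phosphorus (P₂O₅))
  x1, x2, x3, x4 ≥ 0.
The cheapest feasible vertex uses only compost blend, potassium nitrate, rock phosphate; DAP is not used. There the potassium (K₂O), chloride, phosphorus (P₂O₅) constraints are tight.
Solving gives x1 = 24, x2 = 1, x4 = 2.742.
Objective = 0.05·24 + 0.81·1 + 0.21·2.742 = 2.5858.

R$2.59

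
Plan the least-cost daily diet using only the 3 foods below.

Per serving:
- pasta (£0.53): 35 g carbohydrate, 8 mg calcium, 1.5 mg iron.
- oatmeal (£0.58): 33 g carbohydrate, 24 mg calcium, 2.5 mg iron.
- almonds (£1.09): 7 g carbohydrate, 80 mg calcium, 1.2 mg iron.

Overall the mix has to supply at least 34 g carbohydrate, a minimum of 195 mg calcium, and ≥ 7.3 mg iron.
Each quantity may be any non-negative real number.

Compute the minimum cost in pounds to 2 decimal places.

This is a linear program. Let x1 = servings of pasta, x2 = servings of oatmeal, x3 = servings of almonds.
Minimise 0.53x1 + 0.58x2 + 1.09x3 subject to:
  35x1 + 33x2 + 7x3 ≥ 34   (carbohydrate)
  8x1 + 24x2 + 80x3 ≥ 195   (calcium)
  1.5x1 + 2.5x2 + 1.2x3 ≥ 7.3   (iron)
  x1, x2, x3 ≥ 0.
The cheapest feasible vertex uses only oatmeal, almonds; pasta is not used. Binding constraints: calcium and iron.
That vertex is x2 = 2.044, x3 = 1.824.
Hence cost = 0.58·2.044 + 1.09·1.824 = £3.1737.

£3.17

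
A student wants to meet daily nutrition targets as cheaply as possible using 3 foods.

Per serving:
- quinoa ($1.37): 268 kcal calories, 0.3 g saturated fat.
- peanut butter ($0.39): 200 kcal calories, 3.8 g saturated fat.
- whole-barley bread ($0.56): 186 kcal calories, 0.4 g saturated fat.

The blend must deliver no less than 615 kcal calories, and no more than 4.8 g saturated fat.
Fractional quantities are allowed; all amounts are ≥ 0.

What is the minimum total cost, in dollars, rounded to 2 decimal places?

Let x1 = servings of quinoa, x2 = servings of peanut butter, x3 = servings of whole-barley bread.
Minimise 1.37x1 + 0.39x2 + 0.56x3 subject to:
  268x1 + 200x2 + 186x3 ≥ 615   (calories)
  0.3x1 + 3.8x2 + 0.4x3 ≤ 4.8   (saturated fat)
  x1, x2, x3 ≥ 0.
The minimum-cost mix takes nothing from quinoa — only peanut butter, whole-barley bread. Binding constraints: calories and saturated fat.
That vertex is x2 = 1.032, x3 = 2.197.
Hence cost = 0.39·1.032 + 0.56·2.197 = $1.6328.

$1.63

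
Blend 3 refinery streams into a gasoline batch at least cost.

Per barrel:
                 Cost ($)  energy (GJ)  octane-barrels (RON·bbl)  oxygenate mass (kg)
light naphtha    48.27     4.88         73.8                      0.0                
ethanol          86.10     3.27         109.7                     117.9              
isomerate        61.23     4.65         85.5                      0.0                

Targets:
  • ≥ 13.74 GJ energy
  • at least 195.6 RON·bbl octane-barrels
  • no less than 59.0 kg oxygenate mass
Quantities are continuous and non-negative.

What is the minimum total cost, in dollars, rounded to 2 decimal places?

$162.81

This is a linear program. Let x1 = barrels of light naphtha, x2 = barrels of ethanol, x3 = barrels of isomerate.
Minimize 48.27x1 + 86.1x2 + 61.23x3 s.t.:
  4.88x1 + 3.27x2 + 4.65x3 ≥ 13.74   (energy)
  73.8x1 + 109.7x2 + 85.5x3 ≥ 195.6   (octane-barrels)
  117.9x2 ≥ 59   (oxygenate mass)
  x1, x2, x3 ≥ 0.
At the optimum only light naphtha, ethanol are positive (isomerate = 0). The energy and oxygenate mass requirements are met with equality.
That vertex is x1 = 2.4802, x2 = 0.50042.
Hence cost = 48.27·2.4802 + 86.1·0.50042 = $162.8054.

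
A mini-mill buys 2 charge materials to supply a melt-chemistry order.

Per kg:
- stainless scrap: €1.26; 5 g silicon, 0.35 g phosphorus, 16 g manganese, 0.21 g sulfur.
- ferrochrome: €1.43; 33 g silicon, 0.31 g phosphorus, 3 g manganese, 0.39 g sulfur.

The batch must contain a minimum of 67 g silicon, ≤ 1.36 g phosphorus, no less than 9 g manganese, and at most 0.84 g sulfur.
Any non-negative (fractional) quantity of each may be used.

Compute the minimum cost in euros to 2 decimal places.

Let x1 = kg of stainless scrap, x2 = kg of ferrochrome.
min 1.26x1 + 1.43x2 with:
  5x1 + 33x2 ≥ 67   (silicon)
  0.35x1 + 0.31x2 ≤ 1.36   (phosphorus)
  16x1 + 3x2 ≥ 9   (manganese)
  0.21x1 + 0.39x2 ≤ 0.84   (sulfur)
  x1, x2 ≥ 0.
Both inputs are positive at the optimum. The silicon and manganese requirements are met with equality.
That vertex is x1 = 0.1871, x2 = 2.002.
Total cost: 1.26·0.1871 + 1.43·2.002 = 3.0986.

€3.10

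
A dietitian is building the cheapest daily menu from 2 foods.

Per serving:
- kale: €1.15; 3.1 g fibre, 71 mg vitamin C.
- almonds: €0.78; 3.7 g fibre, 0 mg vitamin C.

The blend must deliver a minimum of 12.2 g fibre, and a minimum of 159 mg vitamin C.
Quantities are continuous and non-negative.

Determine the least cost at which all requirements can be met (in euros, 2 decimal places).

This is a linear program. Let x1 = servings of kale, x2 = servings of almonds.
Minimize 1.15x1 + 0.78x2 with:
  3.1x1 + 3.7x2 ≥ 12.2   (fibre)
  71x1 ≥ 159   (vitamin C)
  x1, x2 ≥ 0.
Both inputs are positive at the optimum. Binding constraints: fibre and vitamin C.
Solving gives x1 = 2.239, x2 = 1.421.
Total cost: 1.15·2.239 + 0.78·1.421 = 3.6832.

€3.68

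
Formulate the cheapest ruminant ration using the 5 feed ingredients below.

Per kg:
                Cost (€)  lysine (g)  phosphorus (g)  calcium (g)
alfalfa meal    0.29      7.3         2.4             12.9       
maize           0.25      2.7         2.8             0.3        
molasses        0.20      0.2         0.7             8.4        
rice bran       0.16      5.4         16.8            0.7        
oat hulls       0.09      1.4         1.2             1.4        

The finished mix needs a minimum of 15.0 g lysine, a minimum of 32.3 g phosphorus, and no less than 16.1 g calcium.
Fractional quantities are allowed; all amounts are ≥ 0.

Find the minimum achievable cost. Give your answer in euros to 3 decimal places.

Treat it as an LP. Let x1 = kg of alfalfa meal, x2 = kg of maize, x3 = kg of molasses, x4 = kg of rice bran, x5 = kg of oat hulls.
Minimise 0.29x1 + 0.25x2 + 0.2x3 + 0.16x4 + 0.09x5 with:
  7.3x1 + 2.7x2 + 0.2x3 + 5.4x4 + 1.4x5 ≥ 15   (lysine)
  2.4x1 + 2.8x2 + 0.7x3 + 16.8x4 + 1.2x5 ≥ 32.3   (phosphorus)
  12.9x1 + 0.3x2 + 8.4x3 + 0.7x4 + 1.4x5 ≥ 16.1   (calcium)
  x1, x2, x3, x4, x5 ≥ 0.
At the optimum only alfalfa meal, rice bran are positive (maize, molasses, oat hulls = 0). The phosphorus and calcium requirements are met with equality.
Optimal quantities: alfalfa meal = 1.153 kg, rice bran = 1.758 kg.
Cost = 0.29·1.153 + 0.16·1.758 = 0.61565.

€0.616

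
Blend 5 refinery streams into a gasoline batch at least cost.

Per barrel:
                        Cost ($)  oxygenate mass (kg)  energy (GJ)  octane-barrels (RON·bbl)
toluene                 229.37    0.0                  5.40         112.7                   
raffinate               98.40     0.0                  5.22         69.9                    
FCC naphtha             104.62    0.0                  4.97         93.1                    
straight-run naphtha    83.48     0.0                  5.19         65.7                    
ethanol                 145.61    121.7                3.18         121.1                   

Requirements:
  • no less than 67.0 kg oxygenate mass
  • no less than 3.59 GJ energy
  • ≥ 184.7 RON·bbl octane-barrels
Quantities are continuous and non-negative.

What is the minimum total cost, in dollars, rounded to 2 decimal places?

$212.80

Treat it as an LP. Let x1 = barrels of toluene, x2 = barrels of raffinate, x3 = barrels of FCC naphtha, x4 = barrels of straight-run naphtha, x5 = barrels of ethanol.
Minimise 229.37x1 + 98.4x2 + 104.62x3 + 83.48x4 + 145.61x5 with:
  121.7x5 ≥ 67   (oxygenate mass)
  5.4x1 + 5.22x2 + 4.97x3 + 5.19x4 + 3.18x5 ≥ 3.59   (energy)
  112.7x1 + 69.9x2 + 93.1x3 + 65.7x4 + 121.1x5 ≥ 184.7   (octane-barrels)
  x1, x2, x3, x4, x5 ≥ 0.
At the optimum only FCC naphtha, ethanol are positive (toluene, raffinate, straight-run naphtha = 0). The oxygenate mass and octane-barrels requirements are met with equality.
Optimal quantities: FCC naphtha = 1.2678 barrels, ethanol = 0.55053 barrels.
Total cost: 104.62·1.2678 + 145.61·0.55053 = 212.7999.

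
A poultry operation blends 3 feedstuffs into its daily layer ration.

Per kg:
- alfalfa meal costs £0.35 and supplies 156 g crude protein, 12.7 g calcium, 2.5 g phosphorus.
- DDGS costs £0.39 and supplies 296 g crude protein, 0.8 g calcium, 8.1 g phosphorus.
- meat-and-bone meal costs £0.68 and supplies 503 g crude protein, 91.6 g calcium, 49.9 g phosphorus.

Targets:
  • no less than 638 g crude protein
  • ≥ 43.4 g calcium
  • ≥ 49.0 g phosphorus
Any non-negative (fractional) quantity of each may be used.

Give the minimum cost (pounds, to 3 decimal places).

£0.856

This is a linear program. Let x1 = kg of alfalfa meal, x2 = kg of DDGS, x3 = kg of meat-and-bone meal.
min 0.35x1 + 0.39x2 + 0.68x3 with:
  156x1 + 296x2 + 503x3 ≥ 638   (crude protein)
  12.7x1 + 0.8x2 + 91.6x3 ≥ 43.4   (calcium)
  2.5x1 + 8.1x2 + 49.9x3 ≥ 49   (phosphorus)
  x1, x2, x3 ≥ 0.
The optimal basis is {DDGS, meat-and-bone meal}; alfalfa meal drops out. The crude protein and phosphorus requirements are met with equality.
So DDGS = 0.6721 kg, meat-and-bone meal = 0.8729 kg.
Cost = 0.39·0.6721 + 0.68·0.8729 = 0.85569.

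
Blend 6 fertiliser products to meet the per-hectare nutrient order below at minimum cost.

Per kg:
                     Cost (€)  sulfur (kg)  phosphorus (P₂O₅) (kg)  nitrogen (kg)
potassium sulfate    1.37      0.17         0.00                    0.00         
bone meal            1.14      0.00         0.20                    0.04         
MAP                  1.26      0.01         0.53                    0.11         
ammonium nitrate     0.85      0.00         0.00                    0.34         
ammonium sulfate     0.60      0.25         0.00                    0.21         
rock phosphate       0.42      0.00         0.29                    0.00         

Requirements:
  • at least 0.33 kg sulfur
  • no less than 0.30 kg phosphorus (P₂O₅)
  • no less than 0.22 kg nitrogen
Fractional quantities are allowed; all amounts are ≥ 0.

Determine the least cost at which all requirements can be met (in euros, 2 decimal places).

Let x1 = kg of potassium sulfate, x2 = kg of bone meal, x3 = kg of MAP, x4 = kg of ammonium nitrate, x5 = kg of ammonium sulfate, x6 = kg of rock phosphate.
Minimise 1.37x1 + 1.14x2 + 1.26x3 + 0.85x4 + 0.6x5 + 0.42x6 subject to:
  0.17x1 + 0.01x3 + 0.25x5 ≥ 0.33   (sulfur)
  0.2x2 + 0.53x3 + 0.29x6 ≥ 0.3   (phosphorus (P₂O₅))
  0.04x2 + 0.11x3 + 0.34x4 + 0.21x5 ≥ 0.22   (nitrogen)
  x1, x2, x3, x4, x5, x6 ≥ 0.
The optimal basis is {ammonium sulfate, rock phosphate}; potassium sulfate, bone meal, MAP, ammonium nitrate drop out. Binding constraints: sulfur and phosphorus (P₂O₅).
That vertex is x5 = 1.32, x6 = 1.034.
Cost = 0.6·1.32 + 0.42·1.034 = 1.2263.

€1.23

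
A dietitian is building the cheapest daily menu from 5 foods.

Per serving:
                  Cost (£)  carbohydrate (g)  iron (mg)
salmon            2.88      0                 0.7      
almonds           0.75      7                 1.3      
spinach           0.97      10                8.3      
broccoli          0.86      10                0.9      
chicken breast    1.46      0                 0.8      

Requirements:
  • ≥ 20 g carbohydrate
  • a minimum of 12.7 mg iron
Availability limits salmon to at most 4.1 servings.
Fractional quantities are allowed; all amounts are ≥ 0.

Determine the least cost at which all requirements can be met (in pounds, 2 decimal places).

Treat it as an LP. Let x1 = servings of salmon, x2 = servings of almonds, x3 = servings of spinach, x4 = servings of broccoli, x5 = servings of chicken breast.
Minimize 2.88x1 + 0.75x2 + 0.97x3 + 0.86x4 + 1.46x5 with:
  7x2 + 10x3 + 10x4 ≥ 20   (carbohydrate)
  0.7x1 + 1.3x2 + 8.3x3 + 0.9x4 + 0.8x5 ≥ 12.7   (iron)
  x1 ≤ 4.1
  x1, x2, x3, x4, x5 ≥ 0.
The minimum-cost mix takes nothing from salmon, almonds, chicken breast — only spinach, broccoli. Binding constraints: carbohydrate and iron.
Optimal quantities: spinach = 1.473 servings, broccoli = 0.527 servings.
Hence cost = 0.97·1.473 + 0.86·0.527 = £1.8820.

£1.88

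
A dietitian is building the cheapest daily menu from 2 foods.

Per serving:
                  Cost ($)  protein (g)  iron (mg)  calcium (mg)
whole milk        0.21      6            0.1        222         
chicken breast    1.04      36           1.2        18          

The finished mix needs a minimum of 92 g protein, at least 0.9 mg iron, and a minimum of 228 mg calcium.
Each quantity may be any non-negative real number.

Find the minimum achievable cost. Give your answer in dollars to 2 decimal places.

Set it up as a linear program. Let x1 = servings of whole milk, x2 = servings of chicken breast.
Minimize 0.21x1 + 1.04x2 subject to:
  6x1 + 36x2 ≥ 92   (protein)
  0.1x1 + 1.2x2 ≥ 0.9   (iron)
  222x1 + 18x2 ≥ 228   (calcium)
  x1, x2 ≥ 0.
Both inputs are positive at the optimum. Binding constraints: protein and calcium.
Optimal quantities: whole milk = 0.8311 servings, chicken breast = 2.417 servings.
Hence cost = 0.21·0.8311 + 1.04·2.417 = $2.6882.

$2.69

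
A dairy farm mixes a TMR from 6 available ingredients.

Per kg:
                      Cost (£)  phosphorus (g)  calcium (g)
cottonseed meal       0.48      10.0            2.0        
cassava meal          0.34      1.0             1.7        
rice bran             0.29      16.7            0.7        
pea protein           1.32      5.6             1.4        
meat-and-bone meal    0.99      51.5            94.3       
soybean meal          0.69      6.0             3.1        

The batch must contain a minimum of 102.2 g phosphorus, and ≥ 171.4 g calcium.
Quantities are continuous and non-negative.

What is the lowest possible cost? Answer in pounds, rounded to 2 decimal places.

Let x1 = kg of cottonseed meal, x2 = kg of cassava meal, x3 = kg of rice bran, x4 = kg of pea protein, x5 = kg of meat-and-bone meal, x6 = kg of soybean meal.
min 0.48x1 + 0.34x2 + 0.29x3 + 1.32x4 + 0.99x5 + 0.69x6 subject to:
  10x1 + 1x2 + 16.7x3 + 5.6x4 + 51.5x5 + 6x6 ≥ 102.2   (phosphorus)
  2x1 + 1.7x2 + 0.7x3 + 1.4x4 + 94.3x5 + 3.1x6 ≥ 171.4   (calcium)
  x1, x2, x3, x4, x5, x6 ≥ 0.
The minimum-cost mix takes nothing from cottonseed meal, cassava meal, pea protein, soybean meal — only rice bran, meat-and-bone meal. The phosphorus and calcium requirements are met with equality.
That vertex is x3 = 0.5266, x5 = 1.814.
Hence cost = 0.29·0.5266 + 0.99·1.814 = £1.9486.

£1.95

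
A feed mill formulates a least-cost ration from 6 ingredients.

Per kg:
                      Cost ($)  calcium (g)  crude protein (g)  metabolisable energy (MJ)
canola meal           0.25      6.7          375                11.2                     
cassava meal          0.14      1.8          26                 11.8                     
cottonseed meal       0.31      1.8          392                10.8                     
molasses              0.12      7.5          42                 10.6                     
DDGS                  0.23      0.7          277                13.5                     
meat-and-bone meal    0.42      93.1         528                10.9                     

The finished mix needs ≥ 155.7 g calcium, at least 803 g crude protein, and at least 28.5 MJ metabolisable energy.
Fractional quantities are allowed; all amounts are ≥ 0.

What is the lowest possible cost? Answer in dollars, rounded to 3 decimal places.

$0.793

Let x1 = kg of canola meal, x2 = kg of cassava meal, x3 = kg of cottonseed meal, x4 = kg of molasses, x5 = kg of DDGS, x6 = kg of meat-and-bone meal.
min 0.25x1 + 0.14x2 + 0.31x3 + 0.12x4 + 0.23x5 + 0.42x6 with:
  6.7x1 + 1.8x2 + 1.8x3 + 7.5x4 + 0.7x5 + 93.1x6 ≥ 155.7   (calcium)
  375x1 + 26x2 + 392x3 + 42x4 + 277x5 + 528x6 ≥ 803   (crude protein)
  11.2x1 + 11.8x2 + 10.8x3 + 10.6x4 + 13.5x5 + 10.9x6 ≥ 28.5   (metabolisable energy)
  x1, x2, x3, x4, x5, x6 ≥ 0.
The minimum-cost mix takes nothing from canola meal, cassava meal, cottonseed meal, DDGS — only molasses, meat-and-bone meal. Binding constraints: calcium and metabolisable energy.
Optimal quantities: molasses = 1.056 kg, meat-and-bone meal = 1.587 kg.
Total cost: 0.12·1.056 + 0.42·1.587 = 0.79326.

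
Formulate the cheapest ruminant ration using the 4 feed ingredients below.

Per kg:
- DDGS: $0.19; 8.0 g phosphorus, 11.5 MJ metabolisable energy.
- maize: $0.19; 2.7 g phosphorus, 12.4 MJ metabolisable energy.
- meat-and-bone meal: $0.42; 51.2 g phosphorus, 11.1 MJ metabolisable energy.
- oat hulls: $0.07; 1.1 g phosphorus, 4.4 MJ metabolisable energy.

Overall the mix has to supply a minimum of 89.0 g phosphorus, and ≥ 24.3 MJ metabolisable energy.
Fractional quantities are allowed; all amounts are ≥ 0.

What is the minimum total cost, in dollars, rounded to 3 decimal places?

Let x1 = kg of DDGS, x2 = kg of maize, x3 = kg of meat-and-bone meal, x4 = kg of oat hulls.
Minimize 0.19x1 + 0.19x2 + 0.42x3 + 0.07x4 subject to:
  8x1 + 2.7x2 + 51.2x3 + 1.1x4 ≥ 89   (phosphorus)
  11.5x1 + 12.4x2 + 11.1x3 + 4.4x4 ≥ 24.3   (metabolisable energy)
  x1, x2, x3, x4 ≥ 0.
The optimal basis is {DDGS, meat-and-bone meal}; maize, oat hulls drop out. Binding constraints: phosphorus and metabolisable energy.
That vertex is x1 = 0.5125, x3 = 1.658.
Cost = 0.19·0.5125 + 0.42·1.658 = 0.79374.

$0.794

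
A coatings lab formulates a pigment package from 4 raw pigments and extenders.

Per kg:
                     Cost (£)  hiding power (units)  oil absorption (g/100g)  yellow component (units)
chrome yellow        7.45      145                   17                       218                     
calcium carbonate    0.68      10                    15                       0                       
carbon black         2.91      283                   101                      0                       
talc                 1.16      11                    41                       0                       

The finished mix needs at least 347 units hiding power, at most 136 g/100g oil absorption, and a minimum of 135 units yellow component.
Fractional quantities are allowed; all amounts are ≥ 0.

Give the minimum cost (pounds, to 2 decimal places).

This is a linear program. Let x1 = kg of chrome yellow, x2 = kg of calcium carbonate, x3 = kg of carbon black, x4 = kg of talc.
Minimise 7.45x1 + 0.68x2 + 2.91x3 + 1.16x4 with:
  145x1 + 10x2 + 283x3 + 11x4 ≥ 347   (hiding power)
  17x1 + 15x2 + 101x3 + 41x4 ≤ 136   (oil absorption)
  218x1 ≥ 135   (yellow component)
  x1, x2, x3, x4 ≥ 0.
At the optimum only chrome yellow, carbon black are positive (calcium carbonate, talc = 0). Binding constraints: hiding power and yellow component.
Optimal quantities: chrome yellow = 0.6193 kg, carbon black = 0.9089 kg.
Hence cost = 7.45·0.6193 + 2.91·0.9089 = £7.2587.

£7.26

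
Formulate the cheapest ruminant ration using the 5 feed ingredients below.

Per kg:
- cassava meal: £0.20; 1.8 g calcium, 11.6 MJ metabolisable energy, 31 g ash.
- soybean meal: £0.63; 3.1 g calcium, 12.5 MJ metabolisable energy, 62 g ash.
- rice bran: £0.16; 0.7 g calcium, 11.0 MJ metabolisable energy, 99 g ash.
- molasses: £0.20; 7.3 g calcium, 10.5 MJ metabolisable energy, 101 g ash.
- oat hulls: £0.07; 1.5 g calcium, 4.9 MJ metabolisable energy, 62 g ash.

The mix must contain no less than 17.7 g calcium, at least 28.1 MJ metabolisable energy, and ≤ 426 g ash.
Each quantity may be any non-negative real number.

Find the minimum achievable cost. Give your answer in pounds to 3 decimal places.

Let x1 = kg of cassava meal, x2 = kg of soybean meal, x3 = kg of rice bran, x4 = kg of molasses, x5 = kg of oat hulls.
Minimise 0.2x1 + 0.63x2 + 0.16x3 + 0.2x4 + 0.07x5 subject to:
  1.8x1 + 3.1x2 + 0.7x3 + 7.3x4 + 1.5x5 ≥ 17.7   (calcium)
  11.6x1 + 12.5x2 + 11x3 + 10.5x4 + 4.9x5 ≥ 28.1   (metabolisable energy)
  31x1 + 62x2 + 99x3 + 101x4 + 62x5 ≤ 426   (ash)
  x1, x2, x3, x4, x5 ≥ 0.
At the optimum only molasses, oat hulls are positive (cassava meal, soybean meal, rice bran = 0). The calcium and metabolisable energy requirements are met with equality.
Solving gives x4 = 2.227, x5 = 0.963.
Total cost: 0.2·2.227 + 0.07·0.963 = 0.51281.

£0.513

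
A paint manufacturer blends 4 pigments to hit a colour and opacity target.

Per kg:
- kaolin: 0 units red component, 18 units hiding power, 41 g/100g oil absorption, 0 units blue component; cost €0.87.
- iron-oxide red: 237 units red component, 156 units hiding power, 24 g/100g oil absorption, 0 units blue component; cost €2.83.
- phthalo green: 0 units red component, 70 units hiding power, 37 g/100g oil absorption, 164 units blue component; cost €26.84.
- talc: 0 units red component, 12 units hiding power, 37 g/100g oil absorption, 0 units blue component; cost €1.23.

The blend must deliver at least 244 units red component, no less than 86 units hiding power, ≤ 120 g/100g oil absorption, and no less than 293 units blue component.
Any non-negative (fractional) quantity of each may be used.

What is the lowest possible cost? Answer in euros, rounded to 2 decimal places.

Set it up as a linear program. Let x1 = kg of kaolin, x2 = kg of iron-oxide red, x3 = kg of phthalo green, x4 = kg of talc.
Minimise 0.87x1 + 2.83x2 + 26.84x3 + 1.23x4 s.t.:
  237x2 ≥ 244   (red component)
  18x1 + 156x2 + 70x3 + 12x4 ≥ 86   (hiding power)
  41x1 + 24x2 + 37x3 + 37x4 ≤ 120   (oil absorption)
  164x3 ≥ 293   (blue component)
  x1, x2, x3, x4 ≥ 0.
The minimum-cost mix takes nothing from kaolin, talc — only iron-oxide red, phthalo green. There the red component and blue component constraints are tight.
Solving gives x2 = 1.0295, x3 = 1.7866.
Cost = 2.83·1.0295 + 26.84·1.7866 = 50.8658.

€50.87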